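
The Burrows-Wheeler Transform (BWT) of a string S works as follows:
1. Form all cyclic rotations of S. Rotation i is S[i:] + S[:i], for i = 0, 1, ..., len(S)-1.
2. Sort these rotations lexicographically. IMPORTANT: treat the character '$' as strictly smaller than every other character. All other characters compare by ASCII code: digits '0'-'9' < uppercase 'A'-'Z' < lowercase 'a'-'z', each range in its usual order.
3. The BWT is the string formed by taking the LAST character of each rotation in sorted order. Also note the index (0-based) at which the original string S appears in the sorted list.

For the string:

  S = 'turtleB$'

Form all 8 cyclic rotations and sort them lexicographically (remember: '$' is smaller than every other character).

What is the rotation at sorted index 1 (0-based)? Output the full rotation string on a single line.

Answer: B$turtle

Derivation:
All 8 rotations (rotation i = S[i:]+S[:i]):
  rot[0] = turtleB$
  rot[1] = urtleB$t
  rot[2] = rtleB$tu
  rot[3] = tleB$tur
  rot[4] = leB$turt
  rot[5] = eB$turtl
  rot[6] = B$turtle
  rot[7] = $turtleB
Sorted (with $ < everything):
  sorted[0] = $turtleB
  sorted[1] = B$turtle
  sorted[2] = eB$turtl
  sorted[3] = leB$turt
  sorted[4] = rtleB$tu
  sorted[5] = tleB$tur
  sorted[6] = turtleB$
  sorted[7] = urtleB$t
sorted[1] = B$turtle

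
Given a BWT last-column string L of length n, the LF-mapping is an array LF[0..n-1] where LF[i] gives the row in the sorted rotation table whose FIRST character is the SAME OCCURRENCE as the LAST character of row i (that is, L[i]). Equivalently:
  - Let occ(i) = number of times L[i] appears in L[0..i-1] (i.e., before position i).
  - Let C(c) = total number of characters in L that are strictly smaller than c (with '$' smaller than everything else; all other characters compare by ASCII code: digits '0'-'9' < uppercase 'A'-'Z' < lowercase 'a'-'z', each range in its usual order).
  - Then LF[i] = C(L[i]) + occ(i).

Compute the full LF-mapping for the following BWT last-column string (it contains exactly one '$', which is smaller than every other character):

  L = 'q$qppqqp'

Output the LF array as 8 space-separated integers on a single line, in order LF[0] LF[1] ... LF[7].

Answer: 4 0 5 1 2 6 7 3

Derivation:
Char counts: '$':1, 'p':3, 'q':4
C (first-col start): C('$')=0, C('p')=1, C('q')=4
L[0]='q': occ=0, LF[0]=C('q')+0=4+0=4
L[1]='$': occ=0, LF[1]=C('$')+0=0+0=0
L[2]='q': occ=1, LF[2]=C('q')+1=4+1=5
L[3]='p': occ=0, LF[3]=C('p')+0=1+0=1
L[4]='p': occ=1, LF[4]=C('p')+1=1+1=2
L[5]='q': occ=2, LF[5]=C('q')+2=4+2=6
L[6]='q': occ=3, LF[6]=C('q')+3=4+3=7
L[7]='p': occ=2, LF[7]=C('p')+2=1+2=3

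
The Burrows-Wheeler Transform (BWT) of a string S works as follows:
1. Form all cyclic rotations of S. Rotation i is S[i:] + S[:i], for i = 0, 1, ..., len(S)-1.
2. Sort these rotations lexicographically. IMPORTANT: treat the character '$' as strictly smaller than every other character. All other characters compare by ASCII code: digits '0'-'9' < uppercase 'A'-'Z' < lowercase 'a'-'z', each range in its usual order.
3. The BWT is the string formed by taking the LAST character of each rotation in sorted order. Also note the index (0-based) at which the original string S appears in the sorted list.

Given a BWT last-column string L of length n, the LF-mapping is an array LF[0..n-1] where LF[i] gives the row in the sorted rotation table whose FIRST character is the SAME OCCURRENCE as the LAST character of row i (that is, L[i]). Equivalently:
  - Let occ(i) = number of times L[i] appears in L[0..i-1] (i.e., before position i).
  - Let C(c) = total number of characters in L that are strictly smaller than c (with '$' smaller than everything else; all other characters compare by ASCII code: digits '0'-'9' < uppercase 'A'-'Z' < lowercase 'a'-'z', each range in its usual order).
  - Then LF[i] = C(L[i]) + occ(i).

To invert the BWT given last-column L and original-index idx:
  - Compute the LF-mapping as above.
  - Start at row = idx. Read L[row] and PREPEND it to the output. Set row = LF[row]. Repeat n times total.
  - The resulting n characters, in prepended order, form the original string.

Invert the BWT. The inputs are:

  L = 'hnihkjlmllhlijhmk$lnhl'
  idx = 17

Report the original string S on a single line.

Answer: lnmlklmilihhkhljljhnh$

Derivation:
LF mapping: 1 20 6 2 10 8 12 18 13 14 3 15 7 9 4 19 11 0 16 21 5 17
Walk LF starting at row 17, prepending L[row]:
  step 1: row=17, L[17]='$', prepend. Next row=LF[17]=0
  step 2: row=0, L[0]='h', prepend. Next row=LF[0]=1
  step 3: row=1, L[1]='n', prepend. Next row=LF[1]=20
  step 4: row=20, L[20]='h', prepend. Next row=LF[20]=5
  step 5: row=5, L[5]='j', prepend. Next row=LF[5]=8
  step 6: row=8, L[8]='l', prepend. Next row=LF[8]=13
  step 7: row=13, L[13]='j', prepend. Next row=LF[13]=9
  step 8: row=9, L[9]='l', prepend. Next row=LF[9]=14
  step 9: row=14, L[14]='h', prepend. Next row=LF[14]=4
  step 10: row=4, L[4]='k', prepend. Next row=LF[4]=10
  step 11: row=10, L[10]='h', prepend. Next row=LF[10]=3
  step 12: row=3, L[3]='h', prepend. Next row=LF[3]=2
  step 13: row=2, L[2]='i', prepend. Next row=LF[2]=6
  step 14: row=6, L[6]='l', prepend. Next row=LF[6]=12
  step 15: row=12, L[12]='i', prepend. Next row=LF[12]=7
  step 16: row=7, L[7]='m', prepend. Next row=LF[7]=18
  step 17: row=18, L[18]='l', prepend. Next row=LF[18]=16
  step 18: row=16, L[16]='k', prepend. Next row=LF[16]=11
  step 19: row=11, L[11]='l', prepend. Next row=LF[11]=15
  step 20: row=15, L[15]='m', prepend. Next row=LF[15]=19
  step 21: row=19, L[19]='n', prepend. Next row=LF[19]=21
  step 22: row=21, L[21]='l', prepend. Next row=LF[21]=17
Reversed output: lnmlklmilihhkhljljhnh$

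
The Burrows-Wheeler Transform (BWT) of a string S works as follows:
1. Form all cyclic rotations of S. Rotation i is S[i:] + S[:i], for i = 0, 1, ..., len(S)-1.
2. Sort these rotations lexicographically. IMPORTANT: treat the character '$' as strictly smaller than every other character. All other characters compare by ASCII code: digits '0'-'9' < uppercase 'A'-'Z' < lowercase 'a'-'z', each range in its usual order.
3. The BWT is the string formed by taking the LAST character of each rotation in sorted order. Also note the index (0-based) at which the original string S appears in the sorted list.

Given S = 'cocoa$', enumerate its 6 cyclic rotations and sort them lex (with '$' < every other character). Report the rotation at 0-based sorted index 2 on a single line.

Answer: coa$co

Derivation:
All 6 rotations (rotation i = S[i:]+S[:i]):
  rot[0] = cocoa$
  rot[1] = ocoa$c
  rot[2] = coa$co
  rot[3] = oa$coc
  rot[4] = a$coco
  rot[5] = $cocoa
Sorted (with $ < everything):
  sorted[0] = $cocoa
  sorted[1] = a$coco
  sorted[2] = coa$co
  sorted[3] = cocoa$
  sorted[4] = oa$coc
  sorted[5] = ocoa$c
sorted[2] = coa$co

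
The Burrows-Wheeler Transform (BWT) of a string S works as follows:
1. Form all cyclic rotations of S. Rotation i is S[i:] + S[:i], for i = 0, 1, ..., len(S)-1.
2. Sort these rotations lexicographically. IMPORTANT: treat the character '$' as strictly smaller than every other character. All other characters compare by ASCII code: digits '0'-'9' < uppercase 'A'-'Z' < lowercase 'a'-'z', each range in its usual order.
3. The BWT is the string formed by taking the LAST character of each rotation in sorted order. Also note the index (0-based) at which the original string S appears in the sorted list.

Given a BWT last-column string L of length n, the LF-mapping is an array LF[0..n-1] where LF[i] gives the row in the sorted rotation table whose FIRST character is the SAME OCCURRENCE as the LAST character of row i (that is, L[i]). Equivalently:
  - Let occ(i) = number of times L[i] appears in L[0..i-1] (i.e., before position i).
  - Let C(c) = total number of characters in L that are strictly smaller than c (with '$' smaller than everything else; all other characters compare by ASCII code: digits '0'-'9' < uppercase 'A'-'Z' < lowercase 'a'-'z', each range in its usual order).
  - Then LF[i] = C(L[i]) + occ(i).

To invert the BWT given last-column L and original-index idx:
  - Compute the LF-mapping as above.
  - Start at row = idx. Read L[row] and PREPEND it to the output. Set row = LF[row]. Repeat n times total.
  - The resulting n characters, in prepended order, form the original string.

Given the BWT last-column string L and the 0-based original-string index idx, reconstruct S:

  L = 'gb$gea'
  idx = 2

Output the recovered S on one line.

Answer: bageg$

Derivation:
LF mapping: 4 2 0 5 3 1
Walk LF starting at row 2, prepending L[row]:
  step 1: row=2, L[2]='$', prepend. Next row=LF[2]=0
  step 2: row=0, L[0]='g', prepend. Next row=LF[0]=4
  step 3: row=4, L[4]='e', prepend. Next row=LF[4]=3
  step 4: row=3, L[3]='g', prepend. Next row=LF[3]=5
  step 5: row=5, L[5]='a', prepend. Next row=LF[5]=1
  step 6: row=1, L[1]='b', prepend. Next row=LF[1]=2
Reversed output: bageg$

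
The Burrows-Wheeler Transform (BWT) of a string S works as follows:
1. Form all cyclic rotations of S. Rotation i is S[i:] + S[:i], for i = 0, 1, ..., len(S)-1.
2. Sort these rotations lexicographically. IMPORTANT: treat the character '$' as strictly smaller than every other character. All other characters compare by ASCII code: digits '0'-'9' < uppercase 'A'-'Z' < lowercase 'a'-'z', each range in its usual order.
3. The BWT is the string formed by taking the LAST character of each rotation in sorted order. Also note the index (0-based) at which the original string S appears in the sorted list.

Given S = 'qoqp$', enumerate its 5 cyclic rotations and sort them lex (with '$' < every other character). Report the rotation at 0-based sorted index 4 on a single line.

All 5 rotations (rotation i = S[i:]+S[:i]):
  rot[0] = qoqp$
  rot[1] = oqp$q
  rot[2] = qp$qo
  rot[3] = p$qoq
  rot[4] = $qoqp
Sorted (with $ < everything):
  sorted[0] = $qoqp
  sorted[1] = oqp$q
  sorted[2] = p$qoq
  sorted[3] = qoqp$
  sorted[4] = qp$qo
sorted[4] = qp$qo

Answer: qp$qo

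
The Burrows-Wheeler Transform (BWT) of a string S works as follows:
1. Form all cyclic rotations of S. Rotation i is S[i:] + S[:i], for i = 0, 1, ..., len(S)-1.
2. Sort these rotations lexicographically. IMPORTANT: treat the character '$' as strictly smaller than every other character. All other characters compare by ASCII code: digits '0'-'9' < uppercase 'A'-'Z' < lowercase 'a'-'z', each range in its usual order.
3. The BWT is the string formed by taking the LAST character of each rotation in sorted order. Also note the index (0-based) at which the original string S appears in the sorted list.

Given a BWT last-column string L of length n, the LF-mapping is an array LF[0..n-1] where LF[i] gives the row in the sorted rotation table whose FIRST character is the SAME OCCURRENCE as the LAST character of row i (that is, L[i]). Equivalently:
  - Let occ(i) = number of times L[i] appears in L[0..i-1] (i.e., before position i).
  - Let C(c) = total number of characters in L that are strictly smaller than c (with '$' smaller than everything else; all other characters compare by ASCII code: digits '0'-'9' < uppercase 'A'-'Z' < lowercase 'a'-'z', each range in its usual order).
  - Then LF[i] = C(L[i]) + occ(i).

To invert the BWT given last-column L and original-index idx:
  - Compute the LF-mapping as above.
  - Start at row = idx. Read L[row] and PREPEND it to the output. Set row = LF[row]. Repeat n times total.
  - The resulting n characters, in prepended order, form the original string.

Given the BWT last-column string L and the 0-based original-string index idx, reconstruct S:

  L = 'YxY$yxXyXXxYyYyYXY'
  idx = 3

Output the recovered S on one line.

LF mapping: 5 11 6 0 14 12 1 15 2 3 13 7 16 8 17 9 4 10
Walk LF starting at row 3, prepending L[row]:
  step 1: row=3, L[3]='$', prepend. Next row=LF[3]=0
  step 2: row=0, L[0]='Y', prepend. Next row=LF[0]=5
  step 3: row=5, L[5]='x', prepend. Next row=LF[5]=12
  step 4: row=12, L[12]='y', prepend. Next row=LF[12]=16
  step 5: row=16, L[16]='X', prepend. Next row=LF[16]=4
  step 6: row=4, L[4]='y', prepend. Next row=LF[4]=14
  step 7: row=14, L[14]='y', prepend. Next row=LF[14]=17
  step 8: row=17, L[17]='Y', prepend. Next row=LF[17]=10
  step 9: row=10, L[10]='x', prepend. Next row=LF[10]=13
  step 10: row=13, L[13]='Y', prepend. Next row=LF[13]=8
  step 11: row=8, L[8]='X', prepend. Next row=LF[8]=2
  step 12: row=2, L[2]='Y', prepend. Next row=LF[2]=6
  step 13: row=6, L[6]='X', prepend. Next row=LF[6]=1
  step 14: row=1, L[1]='x', prepend. Next row=LF[1]=11
  step 15: row=11, L[11]='Y', prepend. Next row=LF[11]=7
  step 16: row=7, L[7]='y', prepend. Next row=LF[7]=15
  step 17: row=15, L[15]='Y', prepend. Next row=LF[15]=9
  step 18: row=9, L[9]='X', prepend. Next row=LF[9]=3
Reversed output: XYyYxXYXYxYyyXyxY$

Answer: XYyYxXYXYxYyyXyxY$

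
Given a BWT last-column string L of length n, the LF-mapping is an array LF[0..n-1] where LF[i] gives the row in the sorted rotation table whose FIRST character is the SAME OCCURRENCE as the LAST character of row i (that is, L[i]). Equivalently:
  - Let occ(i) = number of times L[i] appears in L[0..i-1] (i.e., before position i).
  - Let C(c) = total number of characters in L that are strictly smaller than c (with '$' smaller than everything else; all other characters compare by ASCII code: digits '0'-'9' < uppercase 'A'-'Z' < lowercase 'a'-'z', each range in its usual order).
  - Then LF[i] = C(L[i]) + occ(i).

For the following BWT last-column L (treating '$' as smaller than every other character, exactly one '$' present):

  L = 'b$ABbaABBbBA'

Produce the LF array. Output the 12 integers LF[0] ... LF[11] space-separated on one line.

Char counts: '$':1, 'A':3, 'B':4, 'a':1, 'b':3
C (first-col start): C('$')=0, C('A')=1, C('B')=4, C('a')=8, C('b')=9
L[0]='b': occ=0, LF[0]=C('b')+0=9+0=9
L[1]='$': occ=0, LF[1]=C('$')+0=0+0=0
L[2]='A': occ=0, LF[2]=C('A')+0=1+0=1
L[3]='B': occ=0, LF[3]=C('B')+0=4+0=4
L[4]='b': occ=1, LF[4]=C('b')+1=9+1=10
L[5]='a': occ=0, LF[5]=C('a')+0=8+0=8
L[6]='A': occ=1, LF[6]=C('A')+1=1+1=2
L[7]='B': occ=1, LF[7]=C('B')+1=4+1=5
L[8]='B': occ=2, LF[8]=C('B')+2=4+2=6
L[9]='b': occ=2, LF[9]=C('b')+2=9+2=11
L[10]='B': occ=3, LF[10]=C('B')+3=4+3=7
L[11]='A': occ=2, LF[11]=C('A')+2=1+2=3

Answer: 9 0 1 4 10 8 2 5 6 11 7 3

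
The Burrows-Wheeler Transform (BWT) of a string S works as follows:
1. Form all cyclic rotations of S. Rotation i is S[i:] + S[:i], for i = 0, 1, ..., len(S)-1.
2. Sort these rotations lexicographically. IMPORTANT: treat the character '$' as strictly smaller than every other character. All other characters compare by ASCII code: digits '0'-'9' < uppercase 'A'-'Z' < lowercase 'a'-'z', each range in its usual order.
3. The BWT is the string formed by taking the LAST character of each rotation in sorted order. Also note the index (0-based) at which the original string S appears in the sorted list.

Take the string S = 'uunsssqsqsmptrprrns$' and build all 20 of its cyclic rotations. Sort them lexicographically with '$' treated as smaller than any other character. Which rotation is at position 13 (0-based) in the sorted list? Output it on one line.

Answer: sqsmptrprrns$uunsssq

Derivation:
All 20 rotations (rotation i = S[i:]+S[:i]):
  rot[0] = uunsssqsqsmptrprrns$
  rot[1] = unsssqsqsmptrprrns$u
  rot[2] = nsssqsqsmptrprrns$uu
  rot[3] = sssqsqsmptrprrns$uun
  rot[4] = ssqsqsmptrprrns$uuns
  rot[5] = sqsqsmptrprrns$uunss
  rot[6] = qsqsmptrprrns$uunsss
  rot[7] = sqsmptrprrns$uunsssq
  rot[8] = qsmptrprrns$uunsssqs
  rot[9] = smptrprrns$uunsssqsq
  rot[10] = mptrprrns$uunsssqsqs
  rot[11] = ptrprrns$uunsssqsqsm
  rot[12] = trprrns$uunsssqsqsmp
  rot[13] = rprrns$uunsssqsqsmpt
  rot[14] = prrns$uunsssqsqsmptr
  rot[15] = rrns$uunsssqsqsmptrp
  rot[16] = rns$uunsssqsqsmptrpr
  rot[17] = ns$uunsssqsqsmptrprr
  rot[18] = s$uunsssqsqsmptrprrn
  rot[19] = $uunsssqsqsmptrprrns
Sorted (with $ < everything):
  sorted[0] = $uunsssqsqsmptrprrns
  sorted[1] = mptrprrns$uunsssqsqs
  sorted[2] = ns$uunsssqsqsmptrprr
  sorted[3] = nsssqsqsmptrprrns$uu
  sorted[4] = prrns$uunsssqsqsmptr
  sorted[5] = ptrprrns$uunsssqsqsm
  sorted[6] = qsmptrprrns$uunsssqs
  sorted[7] = qsqsmptrprrns$uunsss
  sorted[8] = rns$uunsssqsqsmptrpr
  sorted[9] = rprrns$uunsssqsqsmpt
  sorted[10] = rrns$uunsssqsqsmptrp
  sorted[11] = s$uunsssqsqsmptrprrn
  sorted[12] = smptrprrns$uunsssqsq
  sorted[13] = sqsmptrprrns$uunsssq
  sorted[14] = sqsqsmptrprrns$uunss
  sorted[15] = ssqsqsmptrprrns$uuns
  sorted[16] = sssqsqsmptrprrns$uun
  sorted[17] = trprrns$uunsssqsqsmp
  sorted[18] = unsssqsqsmptrprrns$u
  sorted[19] = uunsssqsqsmptrprrns$
sorted[13] = sqsmptrprrns$uunsssq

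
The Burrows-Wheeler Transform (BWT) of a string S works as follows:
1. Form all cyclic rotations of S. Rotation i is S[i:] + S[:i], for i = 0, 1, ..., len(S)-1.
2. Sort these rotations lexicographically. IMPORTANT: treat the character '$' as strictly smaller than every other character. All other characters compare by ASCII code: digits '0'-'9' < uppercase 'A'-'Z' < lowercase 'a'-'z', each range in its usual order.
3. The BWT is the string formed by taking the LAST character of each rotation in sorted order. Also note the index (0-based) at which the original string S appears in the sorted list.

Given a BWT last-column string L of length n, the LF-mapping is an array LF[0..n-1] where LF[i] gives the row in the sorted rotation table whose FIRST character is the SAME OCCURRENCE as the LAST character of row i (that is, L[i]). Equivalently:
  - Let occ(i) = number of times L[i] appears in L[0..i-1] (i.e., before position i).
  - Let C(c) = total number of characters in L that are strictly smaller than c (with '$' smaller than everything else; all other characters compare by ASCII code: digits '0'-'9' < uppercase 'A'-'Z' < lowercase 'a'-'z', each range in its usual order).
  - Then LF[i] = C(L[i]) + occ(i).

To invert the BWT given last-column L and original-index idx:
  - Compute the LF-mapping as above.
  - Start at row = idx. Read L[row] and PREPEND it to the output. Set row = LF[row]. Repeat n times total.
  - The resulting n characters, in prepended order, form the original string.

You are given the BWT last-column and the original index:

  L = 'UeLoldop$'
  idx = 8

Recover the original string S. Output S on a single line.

LF mapping: 2 4 1 6 5 3 7 8 0
Walk LF starting at row 8, prepending L[row]:
  step 1: row=8, L[8]='$', prepend. Next row=LF[8]=0
  step 2: row=0, L[0]='U', prepend. Next row=LF[0]=2
  step 3: row=2, L[2]='L', prepend. Next row=LF[2]=1
  step 4: row=1, L[1]='e', prepend. Next row=LF[1]=4
  step 5: row=4, L[4]='l', prepend. Next row=LF[4]=5
  step 6: row=5, L[5]='d', prepend. Next row=LF[5]=3
  step 7: row=3, L[3]='o', prepend. Next row=LF[3]=6
  step 8: row=6, L[6]='o', prepend. Next row=LF[6]=7
  step 9: row=7, L[7]='p', prepend. Next row=LF[7]=8
Reversed output: poodleLU$

Answer: poodleLU$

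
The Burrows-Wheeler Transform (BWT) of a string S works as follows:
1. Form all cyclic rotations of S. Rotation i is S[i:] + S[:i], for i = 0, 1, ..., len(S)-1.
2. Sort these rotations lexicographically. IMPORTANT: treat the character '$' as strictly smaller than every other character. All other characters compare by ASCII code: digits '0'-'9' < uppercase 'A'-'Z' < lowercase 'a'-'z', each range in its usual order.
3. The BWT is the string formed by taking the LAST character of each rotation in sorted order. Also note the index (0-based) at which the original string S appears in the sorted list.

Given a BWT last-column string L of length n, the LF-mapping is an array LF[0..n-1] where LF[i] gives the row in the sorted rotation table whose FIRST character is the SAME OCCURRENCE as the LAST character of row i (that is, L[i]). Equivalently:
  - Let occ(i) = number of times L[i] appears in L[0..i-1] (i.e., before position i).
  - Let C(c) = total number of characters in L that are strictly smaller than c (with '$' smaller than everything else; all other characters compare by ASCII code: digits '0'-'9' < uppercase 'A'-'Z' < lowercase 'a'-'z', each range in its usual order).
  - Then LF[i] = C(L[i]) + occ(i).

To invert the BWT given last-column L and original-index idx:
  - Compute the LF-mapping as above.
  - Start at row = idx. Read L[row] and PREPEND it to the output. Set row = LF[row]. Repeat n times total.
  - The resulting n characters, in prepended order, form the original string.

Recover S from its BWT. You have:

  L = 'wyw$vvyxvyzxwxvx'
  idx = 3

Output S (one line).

Answer: vxwyvvyxxzxywvw$

Derivation:
LF mapping: 5 12 6 0 1 2 13 8 3 14 15 9 7 10 4 11
Walk LF starting at row 3, prepending L[row]:
  step 1: row=3, L[3]='$', prepend. Next row=LF[3]=0
  step 2: row=0, L[0]='w', prepend. Next row=LF[0]=5
  step 3: row=5, L[5]='v', prepend. Next row=LF[5]=2
  step 4: row=2, L[2]='w', prepend. Next row=LF[2]=6
  step 5: row=6, L[6]='y', prepend. Next row=LF[6]=13
  step 6: row=13, L[13]='x', prepend. Next row=LF[13]=10
  step 7: row=10, L[10]='z', prepend. Next row=LF[10]=15
  step 8: row=15, L[15]='x', prepend. Next row=LF[15]=11
  step 9: row=11, L[11]='x', prepend. Next row=LF[11]=9
  step 10: row=9, L[9]='y', prepend. Next row=LF[9]=14
  step 11: row=14, L[14]='v', prepend. Next row=LF[14]=4
  step 12: row=4, L[4]='v', prepend. Next row=LF[4]=1
  step 13: row=1, L[1]='y', prepend. Next row=LF[1]=12
  step 14: row=12, L[12]='w', prepend. Next row=LF[12]=7
  step 15: row=7, L[7]='x', prepend. Next row=LF[7]=8
  step 16: row=8, L[8]='v', prepend. Next row=LF[8]=3
Reversed output: vxwyvvyxxzxywvw$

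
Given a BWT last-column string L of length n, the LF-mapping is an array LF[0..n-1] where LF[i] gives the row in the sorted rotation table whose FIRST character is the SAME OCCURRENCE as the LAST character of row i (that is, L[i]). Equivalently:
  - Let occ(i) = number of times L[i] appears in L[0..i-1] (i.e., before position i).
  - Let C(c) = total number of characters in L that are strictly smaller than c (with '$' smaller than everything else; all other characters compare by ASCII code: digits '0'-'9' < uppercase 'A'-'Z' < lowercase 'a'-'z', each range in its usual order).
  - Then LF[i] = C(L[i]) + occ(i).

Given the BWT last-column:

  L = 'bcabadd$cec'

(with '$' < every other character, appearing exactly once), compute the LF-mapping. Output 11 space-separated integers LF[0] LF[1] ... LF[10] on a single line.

Answer: 3 5 1 4 2 8 9 0 6 10 7

Derivation:
Char counts: '$':1, 'a':2, 'b':2, 'c':3, 'd':2, 'e':1
C (first-col start): C('$')=0, C('a')=1, C('b')=3, C('c')=5, C('d')=8, C('e')=10
L[0]='b': occ=0, LF[0]=C('b')+0=3+0=3
L[1]='c': occ=0, LF[1]=C('c')+0=5+0=5
L[2]='a': occ=0, LF[2]=C('a')+0=1+0=1
L[3]='b': occ=1, LF[3]=C('b')+1=3+1=4
L[4]='a': occ=1, LF[4]=C('a')+1=1+1=2
L[5]='d': occ=0, LF[5]=C('d')+0=8+0=8
L[6]='d': occ=1, LF[6]=C('d')+1=8+1=9
L[7]='$': occ=0, LF[7]=C('$')+0=0+0=0
L[8]='c': occ=1, LF[8]=C('c')+1=5+1=6
L[9]='e': occ=0, LF[9]=C('e')+0=10+0=10
L[10]='c': occ=2, LF[10]=C('c')+2=5+2=7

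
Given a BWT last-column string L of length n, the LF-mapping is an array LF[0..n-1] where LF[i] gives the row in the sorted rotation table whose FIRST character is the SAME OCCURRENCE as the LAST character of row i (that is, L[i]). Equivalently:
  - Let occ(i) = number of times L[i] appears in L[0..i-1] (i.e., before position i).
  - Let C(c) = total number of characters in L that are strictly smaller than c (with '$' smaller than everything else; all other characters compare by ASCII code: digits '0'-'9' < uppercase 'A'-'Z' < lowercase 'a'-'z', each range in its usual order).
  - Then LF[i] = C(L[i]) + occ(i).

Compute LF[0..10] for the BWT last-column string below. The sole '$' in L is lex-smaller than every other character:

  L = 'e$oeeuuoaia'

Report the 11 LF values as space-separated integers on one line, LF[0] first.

Answer: 3 0 7 4 5 9 10 8 1 6 2

Derivation:
Char counts: '$':1, 'a':2, 'e':3, 'i':1, 'o':2, 'u':2
C (first-col start): C('$')=0, C('a')=1, C('e')=3, C('i')=6, C('o')=7, C('u')=9
L[0]='e': occ=0, LF[0]=C('e')+0=3+0=3
L[1]='$': occ=0, LF[1]=C('$')+0=0+0=0
L[2]='o': occ=0, LF[2]=C('o')+0=7+0=7
L[3]='e': occ=1, LF[3]=C('e')+1=3+1=4
L[4]='e': occ=2, LF[4]=C('e')+2=3+2=5
L[5]='u': occ=0, LF[5]=C('u')+0=9+0=9
L[6]='u': occ=1, LF[6]=C('u')+1=9+1=10
L[7]='o': occ=1, LF[7]=C('o')+1=7+1=8
L[8]='a': occ=0, LF[8]=C('a')+0=1+0=1
L[9]='i': occ=0, LF[9]=C('i')+0=6+0=6
L[10]='a': occ=1, LF[10]=C('a')+1=1+1=2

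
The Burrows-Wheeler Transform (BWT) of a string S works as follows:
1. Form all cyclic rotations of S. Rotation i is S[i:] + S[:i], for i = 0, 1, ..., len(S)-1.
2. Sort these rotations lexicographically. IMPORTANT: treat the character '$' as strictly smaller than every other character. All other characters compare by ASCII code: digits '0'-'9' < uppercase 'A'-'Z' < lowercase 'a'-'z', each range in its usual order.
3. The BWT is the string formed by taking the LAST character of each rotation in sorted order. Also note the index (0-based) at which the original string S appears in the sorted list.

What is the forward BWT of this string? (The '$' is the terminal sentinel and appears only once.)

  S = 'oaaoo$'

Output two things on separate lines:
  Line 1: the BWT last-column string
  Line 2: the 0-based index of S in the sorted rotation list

All 6 rotations (rotation i = S[i:]+S[:i]):
  rot[0] = oaaoo$
  rot[1] = aaoo$o
  rot[2] = aoo$oa
  rot[3] = oo$oaa
  rot[4] = o$oaao
  rot[5] = $oaaoo
Sorted (with $ < everything):
  sorted[0] = $oaaoo  (last char: 'o')
  sorted[1] = aaoo$o  (last char: 'o')
  sorted[2] = aoo$oa  (last char: 'a')
  sorted[3] = o$oaao  (last char: 'o')
  sorted[4] = oaaoo$  (last char: '$')
  sorted[5] = oo$oaa  (last char: 'a')
Last column: ooao$a
Original string S is at sorted index 4

Answer: ooao$a
4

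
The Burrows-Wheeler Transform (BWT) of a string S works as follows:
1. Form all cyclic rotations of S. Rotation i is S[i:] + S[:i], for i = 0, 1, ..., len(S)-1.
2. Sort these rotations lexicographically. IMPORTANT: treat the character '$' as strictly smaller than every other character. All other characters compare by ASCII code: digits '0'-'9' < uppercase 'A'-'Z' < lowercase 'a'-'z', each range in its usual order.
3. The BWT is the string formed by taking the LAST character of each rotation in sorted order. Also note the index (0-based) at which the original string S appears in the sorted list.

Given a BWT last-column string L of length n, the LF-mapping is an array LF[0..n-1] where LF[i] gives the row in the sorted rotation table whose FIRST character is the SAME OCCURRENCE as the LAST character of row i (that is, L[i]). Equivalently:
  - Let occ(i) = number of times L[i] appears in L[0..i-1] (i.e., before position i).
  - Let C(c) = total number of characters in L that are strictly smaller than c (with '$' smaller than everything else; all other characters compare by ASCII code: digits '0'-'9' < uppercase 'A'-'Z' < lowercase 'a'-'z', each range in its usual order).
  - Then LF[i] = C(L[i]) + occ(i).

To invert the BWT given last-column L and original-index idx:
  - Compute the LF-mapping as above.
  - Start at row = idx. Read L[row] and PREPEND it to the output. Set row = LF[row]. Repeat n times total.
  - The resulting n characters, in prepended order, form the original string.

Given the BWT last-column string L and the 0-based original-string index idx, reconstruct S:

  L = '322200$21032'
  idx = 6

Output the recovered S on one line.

LF mapping: 10 5 6 7 1 2 0 8 4 3 11 9
Walk LF starting at row 6, prepending L[row]:
  step 1: row=6, L[6]='$', prepend. Next row=LF[6]=0
  step 2: row=0, L[0]='3', prepend. Next row=LF[0]=10
  step 3: row=10, L[10]='3', prepend. Next row=LF[10]=11
  step 4: row=11, L[11]='2', prepend. Next row=LF[11]=9
  step 5: row=9, L[9]='0', prepend. Next row=LF[9]=3
  step 6: row=3, L[3]='2', prepend. Next row=LF[3]=7
  step 7: row=7, L[7]='2', prepend. Next row=LF[7]=8
  step 8: row=8, L[8]='1', prepend. Next row=LF[8]=4
  step 9: row=4, L[4]='0', prepend. Next row=LF[4]=1
  step 10: row=1, L[1]='2', prepend. Next row=LF[1]=5
  step 11: row=5, L[5]='0', prepend. Next row=LF[5]=2
  step 12: row=2, L[2]='2', prepend. Next row=LF[2]=6
Reversed output: 20201220233$

Answer: 20201220233$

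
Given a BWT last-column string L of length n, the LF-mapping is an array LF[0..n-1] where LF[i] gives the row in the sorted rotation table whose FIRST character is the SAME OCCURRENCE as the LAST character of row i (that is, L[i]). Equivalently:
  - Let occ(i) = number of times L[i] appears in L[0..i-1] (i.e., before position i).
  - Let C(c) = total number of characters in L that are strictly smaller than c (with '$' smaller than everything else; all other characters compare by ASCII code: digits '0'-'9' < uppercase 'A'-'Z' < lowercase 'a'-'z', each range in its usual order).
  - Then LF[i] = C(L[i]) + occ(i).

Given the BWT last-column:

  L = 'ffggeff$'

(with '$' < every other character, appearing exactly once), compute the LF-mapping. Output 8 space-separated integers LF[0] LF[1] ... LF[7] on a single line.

Char counts: '$':1, 'e':1, 'f':4, 'g':2
C (first-col start): C('$')=0, C('e')=1, C('f')=2, C('g')=6
L[0]='f': occ=0, LF[0]=C('f')+0=2+0=2
L[1]='f': occ=1, LF[1]=C('f')+1=2+1=3
L[2]='g': occ=0, LF[2]=C('g')+0=6+0=6
L[3]='g': occ=1, LF[3]=C('g')+1=6+1=7
L[4]='e': occ=0, LF[4]=C('e')+0=1+0=1
L[5]='f': occ=2, LF[5]=C('f')+2=2+2=4
L[6]='f': occ=3, LF[6]=C('f')+3=2+3=5
L[7]='$': occ=0, LF[7]=C('$')+0=0+0=0

Answer: 2 3 6 7 1 4 5 0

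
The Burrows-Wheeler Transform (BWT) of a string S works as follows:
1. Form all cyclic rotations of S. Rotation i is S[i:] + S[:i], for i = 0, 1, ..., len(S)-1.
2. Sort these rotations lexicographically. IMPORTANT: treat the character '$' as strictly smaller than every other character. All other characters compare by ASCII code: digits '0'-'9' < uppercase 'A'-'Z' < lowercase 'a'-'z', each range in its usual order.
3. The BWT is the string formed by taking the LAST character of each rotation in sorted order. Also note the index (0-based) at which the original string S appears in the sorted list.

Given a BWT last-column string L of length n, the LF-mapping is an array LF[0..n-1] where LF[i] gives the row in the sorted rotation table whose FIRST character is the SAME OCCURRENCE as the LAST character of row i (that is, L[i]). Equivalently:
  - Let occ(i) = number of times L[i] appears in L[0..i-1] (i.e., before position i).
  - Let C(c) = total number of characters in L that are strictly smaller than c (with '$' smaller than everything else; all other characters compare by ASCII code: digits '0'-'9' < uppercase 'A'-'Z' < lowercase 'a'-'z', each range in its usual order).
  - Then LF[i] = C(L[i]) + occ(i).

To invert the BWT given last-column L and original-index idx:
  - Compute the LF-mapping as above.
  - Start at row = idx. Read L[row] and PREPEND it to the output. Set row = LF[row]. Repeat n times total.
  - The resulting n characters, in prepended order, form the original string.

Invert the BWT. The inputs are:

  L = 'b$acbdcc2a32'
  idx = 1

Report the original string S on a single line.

LF mapping: 6 0 4 8 7 11 9 10 1 5 3 2
Walk LF starting at row 1, prepending L[row]:
  step 1: row=1, L[1]='$', prepend. Next row=LF[1]=0
  step 2: row=0, L[0]='b', prepend. Next row=LF[0]=6
  step 3: row=6, L[6]='c', prepend. Next row=LF[6]=9
  step 4: row=9, L[9]='a', prepend. Next row=LF[9]=5
  step 5: row=5, L[5]='d', prepend. Next row=LF[5]=11
  step 6: row=11, L[11]='2', prepend. Next row=LF[11]=2
  step 7: row=2, L[2]='a', prepend. Next row=LF[2]=4
  step 8: row=4, L[4]='b', prepend. Next row=LF[4]=7
  step 9: row=7, L[7]='c', prepend. Next row=LF[7]=10
  step 10: row=10, L[10]='3', prepend. Next row=LF[10]=3
  step 11: row=3, L[3]='c', prepend. Next row=LF[3]=8
  step 12: row=8, L[8]='2', prepend. Next row=LF[8]=1
Reversed output: 2c3cba2dacb$

Answer: 2c3cba2dacb$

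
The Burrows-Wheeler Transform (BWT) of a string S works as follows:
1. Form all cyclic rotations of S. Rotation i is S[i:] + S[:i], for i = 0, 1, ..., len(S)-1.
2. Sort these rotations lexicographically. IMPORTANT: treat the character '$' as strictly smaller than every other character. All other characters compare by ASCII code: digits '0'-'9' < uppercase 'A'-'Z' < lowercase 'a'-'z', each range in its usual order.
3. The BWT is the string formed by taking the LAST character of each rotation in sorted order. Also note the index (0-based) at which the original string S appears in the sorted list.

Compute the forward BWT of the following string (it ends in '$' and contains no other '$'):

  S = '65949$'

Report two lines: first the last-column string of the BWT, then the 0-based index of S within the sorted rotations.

Answer: 996$45
3

Derivation:
All 6 rotations (rotation i = S[i:]+S[:i]):
  rot[0] = 65949$
  rot[1] = 5949$6
  rot[2] = 949$65
  rot[3] = 49$659
  rot[4] = 9$6594
  rot[5] = $65949
Sorted (with $ < everything):
  sorted[0] = $65949  (last char: '9')
  sorted[1] = 49$659  (last char: '9')
  sorted[2] = 5949$6  (last char: '6')
  sorted[3] = 65949$  (last char: '$')
  sorted[4] = 9$6594  (last char: '4')
  sorted[5] = 949$65  (last char: '5')
Last column: 996$45
Original string S is at sorted index 3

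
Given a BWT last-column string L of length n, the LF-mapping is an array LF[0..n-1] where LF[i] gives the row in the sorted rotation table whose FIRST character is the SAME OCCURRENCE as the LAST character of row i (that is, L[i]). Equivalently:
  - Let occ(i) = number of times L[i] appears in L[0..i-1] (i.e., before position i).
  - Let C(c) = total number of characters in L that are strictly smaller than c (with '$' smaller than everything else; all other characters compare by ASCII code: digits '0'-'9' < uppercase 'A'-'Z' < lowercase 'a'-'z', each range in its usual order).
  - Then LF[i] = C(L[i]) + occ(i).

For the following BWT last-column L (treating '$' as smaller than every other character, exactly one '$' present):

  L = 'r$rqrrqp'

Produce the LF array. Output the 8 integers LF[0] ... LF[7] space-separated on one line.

Answer: 4 0 5 2 6 7 3 1

Derivation:
Char counts: '$':1, 'p':1, 'q':2, 'r':4
C (first-col start): C('$')=0, C('p')=1, C('q')=2, C('r')=4
L[0]='r': occ=0, LF[0]=C('r')+0=4+0=4
L[1]='$': occ=0, LF[1]=C('$')+0=0+0=0
L[2]='r': occ=1, LF[2]=C('r')+1=4+1=5
L[3]='q': occ=0, LF[3]=C('q')+0=2+0=2
L[4]='r': occ=2, LF[4]=C('r')+2=4+2=6
L[5]='r': occ=3, LF[5]=C('r')+3=4+3=7
L[6]='q': occ=1, LF[6]=C('q')+1=2+1=3
L[7]='p': occ=0, LF[7]=C('p')+0=1+0=1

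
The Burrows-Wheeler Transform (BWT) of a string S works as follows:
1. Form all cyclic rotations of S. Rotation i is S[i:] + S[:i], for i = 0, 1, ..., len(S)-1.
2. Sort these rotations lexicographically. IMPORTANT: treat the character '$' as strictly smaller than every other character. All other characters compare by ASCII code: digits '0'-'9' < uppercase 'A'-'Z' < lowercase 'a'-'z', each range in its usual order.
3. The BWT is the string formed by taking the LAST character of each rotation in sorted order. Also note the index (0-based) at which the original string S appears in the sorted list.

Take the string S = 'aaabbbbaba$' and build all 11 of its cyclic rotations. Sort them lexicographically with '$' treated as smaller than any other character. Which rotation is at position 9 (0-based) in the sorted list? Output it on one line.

All 11 rotations (rotation i = S[i:]+S[:i]):
  rot[0] = aaabbbbaba$
  rot[1] = aabbbbaba$a
  rot[2] = abbbbaba$aa
  rot[3] = bbbbaba$aaa
  rot[4] = bbbaba$aaab
  rot[5] = bbaba$aaabb
  rot[6] = baba$aaabbb
  rot[7] = aba$aaabbbb
  rot[8] = ba$aaabbbba
  rot[9] = a$aaabbbbab
  rot[10] = $aaabbbbaba
Sorted (with $ < everything):
  sorted[0] = $aaabbbbaba
  sorted[1] = a$aaabbbbab
  sorted[2] = aaabbbbaba$
  sorted[3] = aabbbbaba$a
  sorted[4] = aba$aaabbbb
  sorted[5] = abbbbaba$aa
  sorted[6] = ba$aaabbbba
  sorted[7] = baba$aaabbb
  sorted[8] = bbaba$aaabb
  sorted[9] = bbbaba$aaab
  sorted[10] = bbbbaba$aaa
sorted[9] = bbbaba$aaab

Answer: bbbaba$aaab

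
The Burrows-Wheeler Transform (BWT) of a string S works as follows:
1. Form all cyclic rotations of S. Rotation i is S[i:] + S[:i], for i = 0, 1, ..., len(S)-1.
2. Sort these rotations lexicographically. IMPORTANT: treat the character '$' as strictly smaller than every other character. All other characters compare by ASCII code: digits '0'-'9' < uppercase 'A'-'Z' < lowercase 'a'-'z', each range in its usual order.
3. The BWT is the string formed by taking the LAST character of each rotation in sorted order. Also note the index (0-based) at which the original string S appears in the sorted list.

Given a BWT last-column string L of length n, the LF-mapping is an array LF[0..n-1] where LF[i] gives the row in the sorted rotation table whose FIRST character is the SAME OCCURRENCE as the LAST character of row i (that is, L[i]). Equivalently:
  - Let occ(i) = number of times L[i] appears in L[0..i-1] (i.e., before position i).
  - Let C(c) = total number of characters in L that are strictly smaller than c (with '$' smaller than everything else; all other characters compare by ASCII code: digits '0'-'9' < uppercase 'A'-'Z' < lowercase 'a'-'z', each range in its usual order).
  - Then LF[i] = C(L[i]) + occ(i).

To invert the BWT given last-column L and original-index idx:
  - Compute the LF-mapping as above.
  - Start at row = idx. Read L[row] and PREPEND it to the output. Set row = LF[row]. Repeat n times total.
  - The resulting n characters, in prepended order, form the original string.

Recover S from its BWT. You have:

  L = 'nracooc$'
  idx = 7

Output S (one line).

Answer: raccoon$

Derivation:
LF mapping: 4 7 1 2 5 6 3 0
Walk LF starting at row 7, prepending L[row]:
  step 1: row=7, L[7]='$', prepend. Next row=LF[7]=0
  step 2: row=0, L[0]='n', prepend. Next row=LF[0]=4
  step 3: row=4, L[4]='o', prepend. Next row=LF[4]=5
  step 4: row=5, L[5]='o', prepend. Next row=LF[5]=6
  step 5: row=6, L[6]='c', prepend. Next row=LF[6]=3
  step 6: row=3, L[3]='c', prepend. Next row=LF[3]=2
  step 7: row=2, L[2]='a', prepend. Next row=LF[2]=1
  step 8: row=1, L[1]='r', prepend. Next row=LF[1]=7
Reversed output: raccoon$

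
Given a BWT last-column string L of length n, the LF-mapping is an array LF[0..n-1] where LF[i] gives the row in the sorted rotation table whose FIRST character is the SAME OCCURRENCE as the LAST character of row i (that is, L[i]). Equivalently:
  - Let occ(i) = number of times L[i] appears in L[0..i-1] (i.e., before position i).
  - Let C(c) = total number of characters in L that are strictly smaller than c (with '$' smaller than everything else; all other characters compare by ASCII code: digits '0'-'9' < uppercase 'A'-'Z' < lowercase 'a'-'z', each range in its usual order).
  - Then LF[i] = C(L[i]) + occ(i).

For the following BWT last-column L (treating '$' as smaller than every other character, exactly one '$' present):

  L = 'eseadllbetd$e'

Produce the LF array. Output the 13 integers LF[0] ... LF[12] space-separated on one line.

Char counts: '$':1, 'a':1, 'b':1, 'd':2, 'e':4, 'l':2, 's':1, 't':1
C (first-col start): C('$')=0, C('a')=1, C('b')=2, C('d')=3, C('e')=5, C('l')=9, C('s')=11, C('t')=12
L[0]='e': occ=0, LF[0]=C('e')+0=5+0=5
L[1]='s': occ=0, LF[1]=C('s')+0=11+0=11
L[2]='e': occ=1, LF[2]=C('e')+1=5+1=6
L[3]='a': occ=0, LF[3]=C('a')+0=1+0=1
L[4]='d': occ=0, LF[4]=C('d')+0=3+0=3
L[5]='l': occ=0, LF[5]=C('l')+0=9+0=9
L[6]='l': occ=1, LF[6]=C('l')+1=9+1=10
L[7]='b': occ=0, LF[7]=C('b')+0=2+0=2
L[8]='e': occ=2, LF[8]=C('e')+2=5+2=7
L[9]='t': occ=0, LF[9]=C('t')+0=12+0=12
L[10]='d': occ=1, LF[10]=C('d')+1=3+1=4
L[11]='$': occ=0, LF[11]=C('$')+0=0+0=0
L[12]='e': occ=3, LF[12]=C('e')+3=5+3=8

Answer: 5 11 6 1 3 9 10 2 7 12 4 0 8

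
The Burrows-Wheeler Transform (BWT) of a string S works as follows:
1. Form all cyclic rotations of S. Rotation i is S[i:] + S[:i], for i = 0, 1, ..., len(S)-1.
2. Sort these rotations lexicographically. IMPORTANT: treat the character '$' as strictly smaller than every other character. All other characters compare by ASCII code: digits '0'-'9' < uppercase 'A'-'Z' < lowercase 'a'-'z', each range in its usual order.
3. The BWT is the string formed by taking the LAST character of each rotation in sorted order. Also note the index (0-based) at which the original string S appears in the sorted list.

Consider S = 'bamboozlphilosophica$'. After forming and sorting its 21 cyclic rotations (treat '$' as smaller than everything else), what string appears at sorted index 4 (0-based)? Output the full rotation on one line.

All 21 rotations (rotation i = S[i:]+S[:i]):
  rot[0] = bamboozlphilosophica$
  rot[1] = amboozlphilosophica$b
  rot[2] = mboozlphilosophica$ba
  rot[3] = boozlphilosophica$bam
  rot[4] = oozlphilosophica$bamb
  rot[5] = ozlphilosophica$bambo
  rot[6] = zlphilosophica$bamboo
  rot[7] = lphilosophica$bambooz
  rot[8] = philosophica$bamboozl
  rot[9] = hilosophica$bamboozlp
  rot[10] = ilosophica$bamboozlph
  rot[11] = losophica$bamboozlphi
  rot[12] = osophica$bamboozlphil
  rot[13] = sophica$bamboozlphilo
  rot[14] = ophica$bamboozlphilos
  rot[15] = phica$bamboozlphiloso
  rot[16] = hica$bamboozlphilosop
  rot[17] = ica$bamboozlphilosoph
  rot[18] = ca$bamboozlphilosophi
  rot[19] = a$bamboozlphilosophic
  rot[20] = $bamboozlphilosophica
Sorted (with $ < everything):
  sorted[0] = $bamboozlphilosophica
  sorted[1] = a$bamboozlphilosophic
  sorted[2] = amboozlphilosophica$b
  sorted[3] = bamboozlphilosophica$
  sorted[4] = boozlphilosophica$bam
  sorted[5] = ca$bamboozlphilosophi
  sorted[6] = hica$bamboozlphilosop
  sorted[7] = hilosophica$bamboozlp
  sorted[8] = ica$bamboozlphilosoph
  sorted[9] = ilosophica$bamboozlph
  sorted[10] = losophica$bamboozlphi
  sorted[11] = lphilosophica$bambooz
  sorted[12] = mboozlphilosophica$ba
  sorted[13] = oozlphilosophica$bamb
  sorted[14] = ophica$bamboozlphilos
  sorted[15] = osophica$bamboozlphil
  sorted[16] = ozlphilosophica$bambo
  sorted[17] = phica$bamboozlphiloso
  sorted[18] = philosophica$bamboozl
  sorted[19] = sophica$bamboozlphilo
  sorted[20] = zlphilosophica$bamboo
sorted[4] = boozlphilosophica$bam

Answer: boozlphilosophica$bam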